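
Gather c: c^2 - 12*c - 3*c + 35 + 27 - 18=c^2 - 15*c + 44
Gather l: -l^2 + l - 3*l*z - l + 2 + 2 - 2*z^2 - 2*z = -l^2 - 3*l*z - 2*z^2 - 2*z + 4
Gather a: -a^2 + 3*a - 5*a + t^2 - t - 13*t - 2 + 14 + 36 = -a^2 - 2*a + t^2 - 14*t + 48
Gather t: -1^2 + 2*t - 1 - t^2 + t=-t^2 + 3*t - 2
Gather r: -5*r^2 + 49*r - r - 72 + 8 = -5*r^2 + 48*r - 64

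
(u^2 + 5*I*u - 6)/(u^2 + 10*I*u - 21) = (u + 2*I)/(u + 7*I)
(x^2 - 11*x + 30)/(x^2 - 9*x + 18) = (x - 5)/(x - 3)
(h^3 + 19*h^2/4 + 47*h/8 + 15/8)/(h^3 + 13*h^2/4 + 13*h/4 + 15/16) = 2*(h + 3)/(2*h + 3)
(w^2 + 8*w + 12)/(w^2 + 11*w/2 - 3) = 2*(w + 2)/(2*w - 1)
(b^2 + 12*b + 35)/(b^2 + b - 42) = (b + 5)/(b - 6)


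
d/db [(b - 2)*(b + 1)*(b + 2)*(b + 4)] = 4*b^3 + 15*b^2 - 20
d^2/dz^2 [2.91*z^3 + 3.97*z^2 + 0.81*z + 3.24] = 17.46*z + 7.94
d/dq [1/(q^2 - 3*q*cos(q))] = (-3*q*sin(q) - 2*q + 3*cos(q))/(q^2*(q - 3*cos(q))^2)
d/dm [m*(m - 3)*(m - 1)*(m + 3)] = 4*m^3 - 3*m^2 - 18*m + 9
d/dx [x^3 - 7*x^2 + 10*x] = 3*x^2 - 14*x + 10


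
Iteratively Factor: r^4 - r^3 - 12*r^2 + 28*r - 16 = (r - 2)*(r^3 + r^2 - 10*r + 8) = (r - 2)*(r + 4)*(r^2 - 3*r + 2) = (r - 2)*(r - 1)*(r + 4)*(r - 2)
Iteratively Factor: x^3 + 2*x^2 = (x)*(x^2 + 2*x) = x^2*(x + 2)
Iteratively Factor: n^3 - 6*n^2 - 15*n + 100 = (n - 5)*(n^2 - n - 20) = (n - 5)*(n + 4)*(n - 5)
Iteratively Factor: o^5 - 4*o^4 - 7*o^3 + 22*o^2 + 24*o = (o)*(o^4 - 4*o^3 - 7*o^2 + 22*o + 24) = o*(o - 4)*(o^3 - 7*o - 6) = o*(o - 4)*(o - 3)*(o^2 + 3*o + 2) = o*(o - 4)*(o - 3)*(o + 1)*(o + 2)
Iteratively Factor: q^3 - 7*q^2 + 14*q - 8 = (q - 2)*(q^2 - 5*q + 4) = (q - 2)*(q - 1)*(q - 4)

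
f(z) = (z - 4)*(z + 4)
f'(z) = 2*z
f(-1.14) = -14.70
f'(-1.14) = -2.28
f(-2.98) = -7.12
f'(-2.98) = -5.96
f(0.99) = -15.02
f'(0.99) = 1.98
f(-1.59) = -13.47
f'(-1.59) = -3.18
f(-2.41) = -10.19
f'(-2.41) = -4.82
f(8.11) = 49.77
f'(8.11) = 16.22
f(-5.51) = 14.36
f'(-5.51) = -11.02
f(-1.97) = -12.12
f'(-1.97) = -3.94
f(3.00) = -7.00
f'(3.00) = 6.00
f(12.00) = 128.00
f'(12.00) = 24.00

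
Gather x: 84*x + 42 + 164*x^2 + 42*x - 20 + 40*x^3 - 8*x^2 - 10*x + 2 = 40*x^3 + 156*x^2 + 116*x + 24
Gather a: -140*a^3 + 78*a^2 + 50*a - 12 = -140*a^3 + 78*a^2 + 50*a - 12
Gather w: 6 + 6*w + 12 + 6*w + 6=12*w + 24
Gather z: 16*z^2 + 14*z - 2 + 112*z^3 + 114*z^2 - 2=112*z^3 + 130*z^2 + 14*z - 4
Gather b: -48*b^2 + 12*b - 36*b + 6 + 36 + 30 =-48*b^2 - 24*b + 72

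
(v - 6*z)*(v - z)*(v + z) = v^3 - 6*v^2*z - v*z^2 + 6*z^3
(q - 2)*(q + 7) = q^2 + 5*q - 14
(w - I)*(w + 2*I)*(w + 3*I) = w^3 + 4*I*w^2 - w + 6*I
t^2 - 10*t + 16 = (t - 8)*(t - 2)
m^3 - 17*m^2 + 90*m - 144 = (m - 8)*(m - 6)*(m - 3)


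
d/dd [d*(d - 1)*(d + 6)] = 3*d^2 + 10*d - 6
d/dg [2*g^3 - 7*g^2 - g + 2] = 6*g^2 - 14*g - 1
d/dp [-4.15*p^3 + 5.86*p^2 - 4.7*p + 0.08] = -12.45*p^2 + 11.72*p - 4.7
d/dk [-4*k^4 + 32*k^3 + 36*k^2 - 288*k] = -16*k^3 + 96*k^2 + 72*k - 288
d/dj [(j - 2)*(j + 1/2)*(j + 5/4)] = 3*j^2 - j/2 - 23/8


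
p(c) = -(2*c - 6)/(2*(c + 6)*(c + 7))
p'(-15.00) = 0.05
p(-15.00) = 0.25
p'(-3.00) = -0.38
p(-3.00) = 0.50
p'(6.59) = -0.00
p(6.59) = -0.02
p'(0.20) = -0.04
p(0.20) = 0.06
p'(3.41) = -0.01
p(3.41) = -0.00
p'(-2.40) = -0.22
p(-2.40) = 0.33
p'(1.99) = -0.02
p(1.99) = 0.01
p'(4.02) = -0.01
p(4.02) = -0.01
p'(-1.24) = -0.10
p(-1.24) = 0.15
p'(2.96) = -0.01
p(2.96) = 0.00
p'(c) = -1/((c + 6)*(c + 7)) + (2*c - 6)/(2*(c + 6)*(c + 7)^2) + (2*c - 6)/(2*(c + 6)^2*(c + 7))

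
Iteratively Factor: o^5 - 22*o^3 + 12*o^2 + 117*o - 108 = (o - 3)*(o^4 + 3*o^3 - 13*o^2 - 27*o + 36) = (o - 3)*(o - 1)*(o^3 + 4*o^2 - 9*o - 36) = (o - 3)*(o - 1)*(o + 3)*(o^2 + o - 12) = (o - 3)*(o - 1)*(o + 3)*(o + 4)*(o - 3)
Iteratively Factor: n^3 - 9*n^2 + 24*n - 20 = (n - 2)*(n^2 - 7*n + 10) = (n - 5)*(n - 2)*(n - 2)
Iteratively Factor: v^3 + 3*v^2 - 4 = (v + 2)*(v^2 + v - 2) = (v + 2)^2*(v - 1)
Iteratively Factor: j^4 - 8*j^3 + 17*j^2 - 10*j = (j - 5)*(j^3 - 3*j^2 + 2*j) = (j - 5)*(j - 2)*(j^2 - j) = (j - 5)*(j - 2)*(j - 1)*(j)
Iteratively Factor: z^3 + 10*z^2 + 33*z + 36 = (z + 4)*(z^2 + 6*z + 9) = (z + 3)*(z + 4)*(z + 3)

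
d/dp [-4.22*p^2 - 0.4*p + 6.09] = -8.44*p - 0.4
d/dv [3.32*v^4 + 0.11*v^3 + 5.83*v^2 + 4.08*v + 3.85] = 13.28*v^3 + 0.33*v^2 + 11.66*v + 4.08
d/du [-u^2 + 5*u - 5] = 5 - 2*u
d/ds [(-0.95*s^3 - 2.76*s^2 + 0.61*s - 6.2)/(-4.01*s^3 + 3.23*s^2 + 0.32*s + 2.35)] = (-1.77635683940025e-15*s^5 - 14.1361*s^4 + 4.2842*s^3 - 84.137*s^2 + 27.08*s + 3.4175)/(16.0801*s^6 - 25.9046*s^5 + 7.8665*s^4 - 16.7798*s^3 + 15.2834*s^2 + 1.504*s + 5.5225)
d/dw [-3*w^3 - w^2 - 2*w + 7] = -9*w^2 - 2*w - 2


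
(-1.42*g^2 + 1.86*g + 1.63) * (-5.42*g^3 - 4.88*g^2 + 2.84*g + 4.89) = 7.6964*g^5 - 3.1516*g^4 - 21.9442*g^3 - 9.6158*g^2 + 13.7246*g + 7.9707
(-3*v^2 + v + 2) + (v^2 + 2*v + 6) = -2*v^2 + 3*v + 8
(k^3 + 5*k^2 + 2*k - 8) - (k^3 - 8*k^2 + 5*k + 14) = 13*k^2 - 3*k - 22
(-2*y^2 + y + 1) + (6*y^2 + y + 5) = 4*y^2 + 2*y + 6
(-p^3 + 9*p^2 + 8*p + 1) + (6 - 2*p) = -p^3 + 9*p^2 + 6*p + 7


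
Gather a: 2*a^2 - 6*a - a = 2*a^2 - 7*a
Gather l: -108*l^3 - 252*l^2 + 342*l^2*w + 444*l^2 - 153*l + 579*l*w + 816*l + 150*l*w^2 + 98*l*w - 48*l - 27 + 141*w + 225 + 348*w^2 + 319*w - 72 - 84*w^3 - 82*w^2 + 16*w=-108*l^3 + l^2*(342*w + 192) + l*(150*w^2 + 677*w + 615) - 84*w^3 + 266*w^2 + 476*w + 126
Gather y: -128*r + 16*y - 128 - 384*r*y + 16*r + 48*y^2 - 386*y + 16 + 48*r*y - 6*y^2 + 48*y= -112*r + 42*y^2 + y*(-336*r - 322) - 112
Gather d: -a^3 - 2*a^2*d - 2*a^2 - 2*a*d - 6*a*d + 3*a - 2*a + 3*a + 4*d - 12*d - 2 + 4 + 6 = -a^3 - 2*a^2 + 4*a + d*(-2*a^2 - 8*a - 8) + 8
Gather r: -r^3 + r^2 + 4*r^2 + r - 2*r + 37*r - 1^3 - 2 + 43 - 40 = -r^3 + 5*r^2 + 36*r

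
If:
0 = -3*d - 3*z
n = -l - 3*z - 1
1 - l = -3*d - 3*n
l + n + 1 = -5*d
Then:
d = 0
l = -1/2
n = -1/2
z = 0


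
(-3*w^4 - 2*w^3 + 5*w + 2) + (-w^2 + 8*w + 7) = -3*w^4 - 2*w^3 - w^2 + 13*w + 9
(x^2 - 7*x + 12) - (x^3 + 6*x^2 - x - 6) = -x^3 - 5*x^2 - 6*x + 18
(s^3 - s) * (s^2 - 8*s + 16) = s^5 - 8*s^4 + 15*s^3 + 8*s^2 - 16*s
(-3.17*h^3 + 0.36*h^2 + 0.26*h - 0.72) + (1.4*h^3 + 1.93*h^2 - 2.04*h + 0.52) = -1.77*h^3 + 2.29*h^2 - 1.78*h - 0.2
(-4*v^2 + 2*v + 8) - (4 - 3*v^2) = -v^2 + 2*v + 4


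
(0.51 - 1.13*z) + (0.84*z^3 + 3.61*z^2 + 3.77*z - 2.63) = 0.84*z^3 + 3.61*z^2 + 2.64*z - 2.12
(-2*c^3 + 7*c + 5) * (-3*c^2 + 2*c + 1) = 6*c^5 - 4*c^4 - 23*c^3 - c^2 + 17*c + 5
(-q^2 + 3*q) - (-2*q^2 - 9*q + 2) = q^2 + 12*q - 2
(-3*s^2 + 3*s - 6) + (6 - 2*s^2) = -5*s^2 + 3*s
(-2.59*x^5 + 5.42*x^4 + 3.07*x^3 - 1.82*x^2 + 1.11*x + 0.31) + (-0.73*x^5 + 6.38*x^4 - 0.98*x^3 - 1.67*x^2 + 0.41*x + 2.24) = -3.32*x^5 + 11.8*x^4 + 2.09*x^3 - 3.49*x^2 + 1.52*x + 2.55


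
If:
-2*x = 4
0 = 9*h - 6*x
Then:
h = -4/3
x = -2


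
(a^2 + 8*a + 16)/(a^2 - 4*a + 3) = (a^2 + 8*a + 16)/(a^2 - 4*a + 3)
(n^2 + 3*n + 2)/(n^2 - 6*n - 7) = (n + 2)/(n - 7)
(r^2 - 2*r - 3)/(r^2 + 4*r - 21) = (r + 1)/(r + 7)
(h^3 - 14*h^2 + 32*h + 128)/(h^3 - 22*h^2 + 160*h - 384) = (h + 2)/(h - 6)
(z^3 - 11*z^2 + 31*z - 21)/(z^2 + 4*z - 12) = (z^3 - 11*z^2 + 31*z - 21)/(z^2 + 4*z - 12)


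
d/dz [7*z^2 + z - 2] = 14*z + 1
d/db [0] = 0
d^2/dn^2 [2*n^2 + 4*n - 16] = 4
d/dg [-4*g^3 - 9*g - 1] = -12*g^2 - 9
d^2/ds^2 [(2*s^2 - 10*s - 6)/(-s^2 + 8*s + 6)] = 12*(-s^3 - 3*s^2 + 6*s - 22)/(s^6 - 24*s^5 + 174*s^4 - 224*s^3 - 1044*s^2 - 864*s - 216)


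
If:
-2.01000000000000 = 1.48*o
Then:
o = -1.36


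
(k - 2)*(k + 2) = k^2 - 4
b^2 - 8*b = b*(b - 8)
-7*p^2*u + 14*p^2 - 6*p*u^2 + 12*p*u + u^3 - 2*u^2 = (-7*p + u)*(p + u)*(u - 2)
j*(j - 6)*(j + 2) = j^3 - 4*j^2 - 12*j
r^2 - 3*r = r*(r - 3)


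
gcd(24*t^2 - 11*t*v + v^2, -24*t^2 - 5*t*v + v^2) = 8*t - v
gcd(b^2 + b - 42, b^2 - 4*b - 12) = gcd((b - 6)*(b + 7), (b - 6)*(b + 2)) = b - 6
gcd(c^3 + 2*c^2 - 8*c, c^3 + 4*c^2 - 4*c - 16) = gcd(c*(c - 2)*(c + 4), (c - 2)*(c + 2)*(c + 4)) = c^2 + 2*c - 8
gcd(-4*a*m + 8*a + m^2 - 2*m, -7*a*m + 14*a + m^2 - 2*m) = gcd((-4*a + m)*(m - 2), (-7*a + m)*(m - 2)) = m - 2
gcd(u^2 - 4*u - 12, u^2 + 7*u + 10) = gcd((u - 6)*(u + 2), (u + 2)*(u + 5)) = u + 2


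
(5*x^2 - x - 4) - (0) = 5*x^2 - x - 4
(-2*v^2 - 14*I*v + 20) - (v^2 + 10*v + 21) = -3*v^2 - 10*v - 14*I*v - 1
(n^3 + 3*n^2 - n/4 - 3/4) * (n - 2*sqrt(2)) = n^4 - 2*sqrt(2)*n^3 + 3*n^3 - 6*sqrt(2)*n^2 - n^2/4 - 3*n/4 + sqrt(2)*n/2 + 3*sqrt(2)/2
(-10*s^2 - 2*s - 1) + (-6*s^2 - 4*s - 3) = -16*s^2 - 6*s - 4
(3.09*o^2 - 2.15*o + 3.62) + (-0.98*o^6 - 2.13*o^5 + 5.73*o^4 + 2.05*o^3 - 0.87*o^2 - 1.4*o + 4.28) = -0.98*o^6 - 2.13*o^5 + 5.73*o^4 + 2.05*o^3 + 2.22*o^2 - 3.55*o + 7.9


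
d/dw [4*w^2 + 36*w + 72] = 8*w + 36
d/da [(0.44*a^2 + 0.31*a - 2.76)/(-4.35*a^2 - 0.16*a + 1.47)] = (1.2781*a^2 - 22.7184*a + 0.0141)/(18.9225*a^4 + 1.392*a^3 - 12.7634*a^2 - 0.4704*a + 2.1609)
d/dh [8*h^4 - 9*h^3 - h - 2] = 32*h^3 - 27*h^2 - 1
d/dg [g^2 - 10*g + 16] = 2*g - 10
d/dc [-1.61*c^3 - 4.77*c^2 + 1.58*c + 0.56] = -4.83*c^2 - 9.54*c + 1.58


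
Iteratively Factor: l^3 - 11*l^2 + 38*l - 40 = (l - 5)*(l^2 - 6*l + 8) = (l - 5)*(l - 2)*(l - 4)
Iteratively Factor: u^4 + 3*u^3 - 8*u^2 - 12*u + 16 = (u - 1)*(u^3 + 4*u^2 - 4*u - 16) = (u - 1)*(u + 4)*(u^2 - 4) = (u - 1)*(u + 2)*(u + 4)*(u - 2)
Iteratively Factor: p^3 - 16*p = (p + 4)*(p^2 - 4*p) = p*(p + 4)*(p - 4)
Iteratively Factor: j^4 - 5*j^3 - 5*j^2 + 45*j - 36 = (j - 1)*(j^3 - 4*j^2 - 9*j + 36) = (j - 1)*(j + 3)*(j^2 - 7*j + 12) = (j - 3)*(j - 1)*(j + 3)*(j - 4)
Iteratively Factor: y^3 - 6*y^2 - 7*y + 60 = (y - 5)*(y^2 - y - 12) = (y - 5)*(y + 3)*(y - 4)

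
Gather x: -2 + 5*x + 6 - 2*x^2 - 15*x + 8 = -2*x^2 - 10*x + 12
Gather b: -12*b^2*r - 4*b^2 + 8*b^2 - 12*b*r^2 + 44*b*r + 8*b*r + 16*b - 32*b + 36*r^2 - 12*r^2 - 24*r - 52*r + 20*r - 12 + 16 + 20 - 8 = b^2*(4 - 12*r) + b*(-12*r^2 + 52*r - 16) + 24*r^2 - 56*r + 16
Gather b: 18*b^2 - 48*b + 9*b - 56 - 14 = 18*b^2 - 39*b - 70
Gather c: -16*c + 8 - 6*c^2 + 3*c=-6*c^2 - 13*c + 8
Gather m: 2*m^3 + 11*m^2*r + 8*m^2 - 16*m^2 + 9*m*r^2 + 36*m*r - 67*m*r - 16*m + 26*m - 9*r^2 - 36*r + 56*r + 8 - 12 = 2*m^3 + m^2*(11*r - 8) + m*(9*r^2 - 31*r + 10) - 9*r^2 + 20*r - 4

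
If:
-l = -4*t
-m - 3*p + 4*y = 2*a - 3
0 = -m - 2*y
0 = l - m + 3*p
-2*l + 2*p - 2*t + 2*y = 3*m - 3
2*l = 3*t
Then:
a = -3/10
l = 0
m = 9/10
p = 3/10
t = 0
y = -9/20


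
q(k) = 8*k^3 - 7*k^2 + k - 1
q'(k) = 24*k^2 - 14*k + 1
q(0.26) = -1.07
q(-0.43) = -3.36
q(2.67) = 104.04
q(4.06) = 423.06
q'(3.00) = 175.00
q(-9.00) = -6409.00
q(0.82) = -0.48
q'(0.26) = -1.02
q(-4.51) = -881.76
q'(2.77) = 146.37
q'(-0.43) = 11.46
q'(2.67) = 134.71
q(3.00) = 155.00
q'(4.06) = 339.77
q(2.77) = 118.09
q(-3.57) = -457.78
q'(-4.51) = 552.30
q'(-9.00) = 2071.00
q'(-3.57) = 356.86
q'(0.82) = 5.66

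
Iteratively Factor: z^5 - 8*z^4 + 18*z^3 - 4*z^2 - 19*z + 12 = (z - 1)*(z^4 - 7*z^3 + 11*z^2 + 7*z - 12) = (z - 4)*(z - 1)*(z^3 - 3*z^2 - z + 3) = (z - 4)*(z - 1)*(z + 1)*(z^2 - 4*z + 3) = (z - 4)*(z - 3)*(z - 1)*(z + 1)*(z - 1)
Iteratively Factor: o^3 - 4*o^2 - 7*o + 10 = (o + 2)*(o^2 - 6*o + 5) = (o - 5)*(o + 2)*(o - 1)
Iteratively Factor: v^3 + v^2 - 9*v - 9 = (v - 3)*(v^2 + 4*v + 3) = (v - 3)*(v + 3)*(v + 1)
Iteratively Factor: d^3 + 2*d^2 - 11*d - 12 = (d + 1)*(d^2 + d - 12) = (d + 1)*(d + 4)*(d - 3)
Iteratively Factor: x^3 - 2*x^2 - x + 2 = (x + 1)*(x^2 - 3*x + 2) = (x - 2)*(x + 1)*(x - 1)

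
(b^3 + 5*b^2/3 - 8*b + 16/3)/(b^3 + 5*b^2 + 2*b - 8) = (b - 4/3)/(b + 2)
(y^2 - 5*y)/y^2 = (y - 5)/y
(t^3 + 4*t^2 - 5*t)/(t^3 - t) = (t + 5)/(t + 1)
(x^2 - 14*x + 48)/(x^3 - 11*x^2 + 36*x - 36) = (x - 8)/(x^2 - 5*x + 6)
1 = 1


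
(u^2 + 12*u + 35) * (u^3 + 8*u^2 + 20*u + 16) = u^5 + 20*u^4 + 151*u^3 + 536*u^2 + 892*u + 560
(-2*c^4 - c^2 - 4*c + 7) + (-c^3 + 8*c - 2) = -2*c^4 - c^3 - c^2 + 4*c + 5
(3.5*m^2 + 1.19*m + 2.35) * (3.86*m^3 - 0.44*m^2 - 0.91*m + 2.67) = 13.51*m^5 + 3.0534*m^4 + 5.3624*m^3 + 7.2281*m^2 + 1.0388*m + 6.2745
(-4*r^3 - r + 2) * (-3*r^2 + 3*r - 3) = 12*r^5 - 12*r^4 + 15*r^3 - 9*r^2 + 9*r - 6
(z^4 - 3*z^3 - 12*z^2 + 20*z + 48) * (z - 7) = z^5 - 10*z^4 + 9*z^3 + 104*z^2 - 92*z - 336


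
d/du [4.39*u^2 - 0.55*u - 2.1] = 8.78*u - 0.55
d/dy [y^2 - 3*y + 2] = 2*y - 3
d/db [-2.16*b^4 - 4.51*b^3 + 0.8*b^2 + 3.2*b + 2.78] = -8.64*b^3 - 13.53*b^2 + 1.6*b + 3.2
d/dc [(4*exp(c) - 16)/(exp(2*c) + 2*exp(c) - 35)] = 4*(-2*(exp(c) - 4)*(exp(c) + 1) + exp(2*c) + 2*exp(c) - 35)*exp(c)/(exp(2*c) + 2*exp(c) - 35)^2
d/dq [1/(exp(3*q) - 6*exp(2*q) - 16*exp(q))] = (-3*exp(2*q) + 12*exp(q) + 16)*exp(-q)/(-exp(2*q) + 6*exp(q) + 16)^2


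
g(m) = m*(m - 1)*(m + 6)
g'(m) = m*(m - 1) + m*(m + 6) + (m - 1)*(m + 6) = 3*m^2 + 10*m - 6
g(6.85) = 514.93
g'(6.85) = 203.27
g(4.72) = 188.23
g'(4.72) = 108.04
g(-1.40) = 15.46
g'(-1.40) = -14.12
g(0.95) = -0.33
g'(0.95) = 6.21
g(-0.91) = 8.85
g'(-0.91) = -12.62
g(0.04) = -0.23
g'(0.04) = -5.60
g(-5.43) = 19.90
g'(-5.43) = 28.15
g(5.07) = 228.43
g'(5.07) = 121.81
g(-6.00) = 0.00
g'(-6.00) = 42.00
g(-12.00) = -936.00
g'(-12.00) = 306.00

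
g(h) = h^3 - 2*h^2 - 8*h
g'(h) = 3*h^2 - 4*h - 8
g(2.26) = -16.75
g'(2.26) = -1.72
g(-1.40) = 4.54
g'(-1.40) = 3.48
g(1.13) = -10.15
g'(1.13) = -8.69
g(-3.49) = -38.95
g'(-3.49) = 42.50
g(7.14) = 204.92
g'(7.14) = 116.38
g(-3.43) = -36.44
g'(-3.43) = 41.01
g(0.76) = -6.80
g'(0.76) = -9.31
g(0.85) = -7.63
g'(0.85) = -9.23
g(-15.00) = -3705.00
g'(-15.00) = 727.00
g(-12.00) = -1920.00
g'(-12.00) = 472.00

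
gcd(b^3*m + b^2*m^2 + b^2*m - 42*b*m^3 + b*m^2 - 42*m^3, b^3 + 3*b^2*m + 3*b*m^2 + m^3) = 1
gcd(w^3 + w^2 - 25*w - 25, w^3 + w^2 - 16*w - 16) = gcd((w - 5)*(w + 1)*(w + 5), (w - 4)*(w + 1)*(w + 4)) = w + 1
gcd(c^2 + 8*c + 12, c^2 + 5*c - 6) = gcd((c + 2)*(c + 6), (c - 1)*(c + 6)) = c + 6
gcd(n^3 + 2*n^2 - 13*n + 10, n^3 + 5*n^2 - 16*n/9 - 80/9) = n + 5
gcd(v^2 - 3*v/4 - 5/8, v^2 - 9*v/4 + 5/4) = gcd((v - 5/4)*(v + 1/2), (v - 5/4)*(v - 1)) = v - 5/4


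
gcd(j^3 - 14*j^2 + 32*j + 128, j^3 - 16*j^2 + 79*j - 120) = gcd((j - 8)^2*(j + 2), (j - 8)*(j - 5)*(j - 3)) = j - 8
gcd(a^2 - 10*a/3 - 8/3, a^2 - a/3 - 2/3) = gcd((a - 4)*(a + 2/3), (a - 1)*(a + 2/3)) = a + 2/3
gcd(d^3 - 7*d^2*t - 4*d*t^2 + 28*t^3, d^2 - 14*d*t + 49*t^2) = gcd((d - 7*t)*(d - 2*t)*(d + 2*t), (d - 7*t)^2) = -d + 7*t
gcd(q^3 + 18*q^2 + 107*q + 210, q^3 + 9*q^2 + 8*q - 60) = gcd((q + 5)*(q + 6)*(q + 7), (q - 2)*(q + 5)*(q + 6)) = q^2 + 11*q + 30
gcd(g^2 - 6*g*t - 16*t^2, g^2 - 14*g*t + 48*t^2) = -g + 8*t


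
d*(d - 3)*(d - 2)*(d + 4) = d^4 - d^3 - 14*d^2 + 24*d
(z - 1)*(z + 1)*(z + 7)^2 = z^4 + 14*z^3 + 48*z^2 - 14*z - 49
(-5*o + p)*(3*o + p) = -15*o^2 - 2*o*p + p^2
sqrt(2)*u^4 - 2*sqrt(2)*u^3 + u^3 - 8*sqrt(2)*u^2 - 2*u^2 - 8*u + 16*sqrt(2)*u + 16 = (u - 2)*(u - 2*sqrt(2))*(u + 2*sqrt(2))*(sqrt(2)*u + 1)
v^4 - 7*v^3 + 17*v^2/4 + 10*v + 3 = (v - 6)*(v - 2)*(v + 1/2)^2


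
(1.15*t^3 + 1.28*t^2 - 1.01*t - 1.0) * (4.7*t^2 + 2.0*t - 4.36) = 5.405*t^5 + 8.316*t^4 - 7.201*t^3 - 12.3008*t^2 + 2.4036*t + 4.36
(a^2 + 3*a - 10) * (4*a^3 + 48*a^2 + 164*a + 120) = 4*a^5 + 60*a^4 + 268*a^3 + 132*a^2 - 1280*a - 1200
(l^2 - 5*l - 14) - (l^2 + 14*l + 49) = -19*l - 63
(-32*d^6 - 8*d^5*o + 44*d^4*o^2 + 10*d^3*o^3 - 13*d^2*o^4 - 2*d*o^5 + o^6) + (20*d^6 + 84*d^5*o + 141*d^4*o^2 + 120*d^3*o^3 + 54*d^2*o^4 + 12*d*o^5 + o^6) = -12*d^6 + 76*d^5*o + 185*d^4*o^2 + 130*d^3*o^3 + 41*d^2*o^4 + 10*d*o^5 + 2*o^6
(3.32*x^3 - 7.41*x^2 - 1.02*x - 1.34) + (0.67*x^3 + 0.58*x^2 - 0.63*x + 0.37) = 3.99*x^3 - 6.83*x^2 - 1.65*x - 0.97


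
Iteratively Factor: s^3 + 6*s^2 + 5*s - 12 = (s - 1)*(s^2 + 7*s + 12) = (s - 1)*(s + 3)*(s + 4)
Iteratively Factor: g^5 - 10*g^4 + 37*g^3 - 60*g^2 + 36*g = (g - 3)*(g^4 - 7*g^3 + 16*g^2 - 12*g) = g*(g - 3)*(g^3 - 7*g^2 + 16*g - 12) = g*(g - 3)^2*(g^2 - 4*g + 4) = g*(g - 3)^2*(g - 2)*(g - 2)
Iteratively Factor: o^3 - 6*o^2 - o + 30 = (o + 2)*(o^2 - 8*o + 15) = (o - 5)*(o + 2)*(o - 3)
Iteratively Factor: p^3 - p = (p + 1)*(p^2 - p) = (p - 1)*(p + 1)*(p)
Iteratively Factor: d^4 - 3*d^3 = (d)*(d^3 - 3*d^2) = d^2*(d^2 - 3*d) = d^3*(d - 3)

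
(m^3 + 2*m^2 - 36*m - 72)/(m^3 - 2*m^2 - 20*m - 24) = (m + 6)/(m + 2)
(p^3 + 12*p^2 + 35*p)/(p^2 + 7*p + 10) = p*(p + 7)/(p + 2)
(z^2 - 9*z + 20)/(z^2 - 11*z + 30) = (z - 4)/(z - 6)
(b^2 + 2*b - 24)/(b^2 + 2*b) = (b^2 + 2*b - 24)/(b*(b + 2))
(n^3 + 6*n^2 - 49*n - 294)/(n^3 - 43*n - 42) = (n + 7)/(n + 1)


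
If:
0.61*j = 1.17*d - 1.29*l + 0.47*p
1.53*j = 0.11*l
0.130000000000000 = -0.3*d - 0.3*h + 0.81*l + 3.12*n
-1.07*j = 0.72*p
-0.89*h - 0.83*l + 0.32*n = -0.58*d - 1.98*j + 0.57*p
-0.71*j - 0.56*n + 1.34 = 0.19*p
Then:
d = -31.04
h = -0.37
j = -1.89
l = -26.24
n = 3.83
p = 2.80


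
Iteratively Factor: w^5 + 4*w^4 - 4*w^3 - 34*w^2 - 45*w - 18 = (w - 3)*(w^4 + 7*w^3 + 17*w^2 + 17*w + 6) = (w - 3)*(w + 2)*(w^3 + 5*w^2 + 7*w + 3) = (w - 3)*(w + 1)*(w + 2)*(w^2 + 4*w + 3) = (w - 3)*(w + 1)^2*(w + 2)*(w + 3)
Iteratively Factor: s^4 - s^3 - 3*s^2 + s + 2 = (s - 1)*(s^3 - 3*s - 2) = (s - 1)*(s + 1)*(s^2 - s - 2) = (s - 1)*(s + 1)^2*(s - 2)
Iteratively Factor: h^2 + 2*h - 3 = (h + 3)*(h - 1)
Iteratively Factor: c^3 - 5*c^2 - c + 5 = (c - 1)*(c^2 - 4*c - 5) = (c - 5)*(c - 1)*(c + 1)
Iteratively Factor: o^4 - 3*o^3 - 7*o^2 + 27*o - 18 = (o + 3)*(o^3 - 6*o^2 + 11*o - 6) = (o - 1)*(o + 3)*(o^2 - 5*o + 6) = (o - 3)*(o - 1)*(o + 3)*(o - 2)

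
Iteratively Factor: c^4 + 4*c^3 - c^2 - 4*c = (c + 1)*(c^3 + 3*c^2 - 4*c) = (c + 1)*(c + 4)*(c^2 - c) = c*(c + 1)*(c + 4)*(c - 1)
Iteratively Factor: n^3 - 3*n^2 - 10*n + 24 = (n - 2)*(n^2 - n - 12) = (n - 2)*(n + 3)*(n - 4)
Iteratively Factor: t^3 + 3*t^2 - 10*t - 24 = (t - 3)*(t^2 + 6*t + 8) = (t - 3)*(t + 4)*(t + 2)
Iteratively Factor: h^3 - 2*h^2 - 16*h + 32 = (h + 4)*(h^2 - 6*h + 8) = (h - 4)*(h + 4)*(h - 2)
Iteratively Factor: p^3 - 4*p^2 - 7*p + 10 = (p + 2)*(p^2 - 6*p + 5) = (p - 5)*(p + 2)*(p - 1)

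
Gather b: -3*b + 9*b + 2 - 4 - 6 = 6*b - 8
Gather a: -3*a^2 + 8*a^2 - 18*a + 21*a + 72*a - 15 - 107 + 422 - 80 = 5*a^2 + 75*a + 220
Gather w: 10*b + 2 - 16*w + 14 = 10*b - 16*w + 16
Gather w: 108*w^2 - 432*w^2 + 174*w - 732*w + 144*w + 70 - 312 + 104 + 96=-324*w^2 - 414*w - 42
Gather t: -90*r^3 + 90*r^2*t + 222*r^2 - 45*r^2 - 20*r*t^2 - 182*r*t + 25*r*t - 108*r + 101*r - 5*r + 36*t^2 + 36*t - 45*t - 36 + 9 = -90*r^3 + 177*r^2 - 12*r + t^2*(36 - 20*r) + t*(90*r^2 - 157*r - 9) - 27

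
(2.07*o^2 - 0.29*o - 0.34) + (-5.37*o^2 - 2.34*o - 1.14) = -3.3*o^2 - 2.63*o - 1.48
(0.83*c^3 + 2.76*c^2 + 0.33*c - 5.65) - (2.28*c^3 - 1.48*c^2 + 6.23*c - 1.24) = -1.45*c^3 + 4.24*c^2 - 5.9*c - 4.41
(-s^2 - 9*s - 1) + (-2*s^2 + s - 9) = -3*s^2 - 8*s - 10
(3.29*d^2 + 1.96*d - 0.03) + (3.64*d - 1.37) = 3.29*d^2 + 5.6*d - 1.4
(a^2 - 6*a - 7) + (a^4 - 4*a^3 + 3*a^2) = a^4 - 4*a^3 + 4*a^2 - 6*a - 7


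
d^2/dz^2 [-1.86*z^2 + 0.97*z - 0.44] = -3.72000000000000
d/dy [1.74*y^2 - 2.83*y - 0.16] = 3.48*y - 2.83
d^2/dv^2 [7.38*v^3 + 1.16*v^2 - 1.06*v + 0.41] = 44.28*v + 2.32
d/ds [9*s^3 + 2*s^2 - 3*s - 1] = 27*s^2 + 4*s - 3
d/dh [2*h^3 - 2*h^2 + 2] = 2*h*(3*h - 2)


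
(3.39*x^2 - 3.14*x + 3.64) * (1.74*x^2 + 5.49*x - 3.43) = 5.8986*x^4 + 13.1475*x^3 - 22.5327*x^2 + 30.7538*x - 12.4852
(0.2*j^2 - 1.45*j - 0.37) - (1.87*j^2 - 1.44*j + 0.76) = -1.67*j^2 - 0.01*j - 1.13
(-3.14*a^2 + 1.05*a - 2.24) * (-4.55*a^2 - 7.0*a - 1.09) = 14.287*a^4 + 17.2025*a^3 + 6.2646*a^2 + 14.5355*a + 2.4416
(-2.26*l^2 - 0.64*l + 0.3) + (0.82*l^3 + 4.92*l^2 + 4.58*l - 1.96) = 0.82*l^3 + 2.66*l^2 + 3.94*l - 1.66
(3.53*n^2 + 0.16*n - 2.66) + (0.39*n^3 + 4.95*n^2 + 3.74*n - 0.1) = 0.39*n^3 + 8.48*n^2 + 3.9*n - 2.76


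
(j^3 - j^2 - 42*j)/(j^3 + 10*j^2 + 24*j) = (j - 7)/(j + 4)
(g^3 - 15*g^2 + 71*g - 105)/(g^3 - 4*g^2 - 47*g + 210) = (g^2 - 10*g + 21)/(g^2 + g - 42)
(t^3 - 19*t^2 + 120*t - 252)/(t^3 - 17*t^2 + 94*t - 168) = (t - 6)/(t - 4)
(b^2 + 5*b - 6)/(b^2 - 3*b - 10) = (-b^2 - 5*b + 6)/(-b^2 + 3*b + 10)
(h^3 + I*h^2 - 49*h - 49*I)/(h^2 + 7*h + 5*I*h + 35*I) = (h^2 + h*(-7 + I) - 7*I)/(h + 5*I)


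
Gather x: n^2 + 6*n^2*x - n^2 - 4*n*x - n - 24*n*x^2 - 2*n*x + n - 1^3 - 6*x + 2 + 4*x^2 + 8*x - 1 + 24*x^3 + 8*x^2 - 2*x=24*x^3 + x^2*(12 - 24*n) + x*(6*n^2 - 6*n)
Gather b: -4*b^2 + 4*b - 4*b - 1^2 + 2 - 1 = -4*b^2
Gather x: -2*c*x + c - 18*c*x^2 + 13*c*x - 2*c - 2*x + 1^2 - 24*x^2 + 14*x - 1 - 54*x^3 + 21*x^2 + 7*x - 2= -c - 54*x^3 + x^2*(-18*c - 3) + x*(11*c + 19) - 2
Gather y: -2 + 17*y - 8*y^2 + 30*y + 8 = -8*y^2 + 47*y + 6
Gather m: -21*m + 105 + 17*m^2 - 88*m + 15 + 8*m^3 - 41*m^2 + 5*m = 8*m^3 - 24*m^2 - 104*m + 120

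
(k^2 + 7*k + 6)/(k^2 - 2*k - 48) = (k + 1)/(k - 8)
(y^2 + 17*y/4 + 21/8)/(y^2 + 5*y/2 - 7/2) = (y + 3/4)/(y - 1)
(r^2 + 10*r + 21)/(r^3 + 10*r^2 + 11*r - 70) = (r + 3)/(r^2 + 3*r - 10)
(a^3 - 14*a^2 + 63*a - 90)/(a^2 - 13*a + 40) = (a^2 - 9*a + 18)/(a - 8)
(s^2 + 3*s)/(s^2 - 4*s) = (s + 3)/(s - 4)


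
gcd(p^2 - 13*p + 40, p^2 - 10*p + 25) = p - 5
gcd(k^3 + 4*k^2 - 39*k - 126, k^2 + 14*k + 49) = k + 7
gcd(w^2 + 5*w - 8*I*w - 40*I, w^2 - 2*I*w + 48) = w - 8*I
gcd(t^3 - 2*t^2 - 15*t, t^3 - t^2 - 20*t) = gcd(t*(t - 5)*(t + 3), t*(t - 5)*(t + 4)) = t^2 - 5*t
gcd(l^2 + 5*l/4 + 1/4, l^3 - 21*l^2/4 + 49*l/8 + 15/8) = l + 1/4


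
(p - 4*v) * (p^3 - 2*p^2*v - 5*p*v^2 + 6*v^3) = p^4 - 6*p^3*v + 3*p^2*v^2 + 26*p*v^3 - 24*v^4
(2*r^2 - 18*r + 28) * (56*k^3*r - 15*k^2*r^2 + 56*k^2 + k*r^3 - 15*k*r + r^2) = 112*k^3*r^3 - 1008*k^3*r^2 + 1568*k^3*r - 30*k^2*r^4 + 270*k^2*r^3 - 308*k^2*r^2 - 1008*k^2*r + 1568*k^2 + 2*k*r^5 - 18*k*r^4 - 2*k*r^3 + 270*k*r^2 - 420*k*r + 2*r^4 - 18*r^3 + 28*r^2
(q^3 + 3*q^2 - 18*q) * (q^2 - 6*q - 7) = q^5 - 3*q^4 - 43*q^3 + 87*q^2 + 126*q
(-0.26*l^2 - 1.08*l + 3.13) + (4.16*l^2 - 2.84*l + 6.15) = 3.9*l^2 - 3.92*l + 9.28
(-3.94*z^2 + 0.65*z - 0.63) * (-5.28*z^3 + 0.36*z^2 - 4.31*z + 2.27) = 20.8032*z^5 - 4.8504*z^4 + 20.5418*z^3 - 11.9721*z^2 + 4.1908*z - 1.4301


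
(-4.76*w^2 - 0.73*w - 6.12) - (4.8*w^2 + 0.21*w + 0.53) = -9.56*w^2 - 0.94*w - 6.65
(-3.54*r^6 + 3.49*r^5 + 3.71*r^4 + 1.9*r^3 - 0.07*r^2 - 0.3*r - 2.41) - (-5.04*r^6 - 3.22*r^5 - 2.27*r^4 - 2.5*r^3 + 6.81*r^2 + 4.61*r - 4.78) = 1.5*r^6 + 6.71*r^5 + 5.98*r^4 + 4.4*r^3 - 6.88*r^2 - 4.91*r + 2.37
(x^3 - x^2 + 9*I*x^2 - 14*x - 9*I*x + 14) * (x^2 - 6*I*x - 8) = x^5 - x^4 + 3*I*x^4 + 32*x^3 - 3*I*x^3 - 32*x^2 + 12*I*x^2 + 112*x - 12*I*x - 112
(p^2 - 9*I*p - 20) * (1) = p^2 - 9*I*p - 20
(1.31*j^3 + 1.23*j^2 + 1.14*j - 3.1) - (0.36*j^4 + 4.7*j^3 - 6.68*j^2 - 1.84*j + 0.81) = -0.36*j^4 - 3.39*j^3 + 7.91*j^2 + 2.98*j - 3.91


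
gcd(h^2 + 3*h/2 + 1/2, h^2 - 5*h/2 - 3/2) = h + 1/2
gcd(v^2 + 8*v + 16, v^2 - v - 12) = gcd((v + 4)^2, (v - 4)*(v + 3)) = 1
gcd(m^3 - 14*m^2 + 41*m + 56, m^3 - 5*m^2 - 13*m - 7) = m^2 - 6*m - 7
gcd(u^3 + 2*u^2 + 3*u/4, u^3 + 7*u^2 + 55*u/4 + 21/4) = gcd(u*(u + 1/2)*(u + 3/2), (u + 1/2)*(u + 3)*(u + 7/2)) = u + 1/2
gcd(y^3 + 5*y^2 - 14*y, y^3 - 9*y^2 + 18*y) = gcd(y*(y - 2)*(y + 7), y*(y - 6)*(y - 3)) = y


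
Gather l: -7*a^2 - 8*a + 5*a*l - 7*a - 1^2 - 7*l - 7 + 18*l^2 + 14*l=-7*a^2 - 15*a + 18*l^2 + l*(5*a + 7) - 8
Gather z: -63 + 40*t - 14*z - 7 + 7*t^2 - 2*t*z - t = 7*t^2 + 39*t + z*(-2*t - 14) - 70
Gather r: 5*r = 5*r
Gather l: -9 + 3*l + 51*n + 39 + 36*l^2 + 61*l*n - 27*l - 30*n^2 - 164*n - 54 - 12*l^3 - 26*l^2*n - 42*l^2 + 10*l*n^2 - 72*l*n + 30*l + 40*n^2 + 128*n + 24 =-12*l^3 + l^2*(-26*n - 6) + l*(10*n^2 - 11*n + 6) + 10*n^2 + 15*n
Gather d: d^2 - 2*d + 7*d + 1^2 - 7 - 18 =d^2 + 5*d - 24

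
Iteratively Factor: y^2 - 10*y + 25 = (y - 5)*(y - 5)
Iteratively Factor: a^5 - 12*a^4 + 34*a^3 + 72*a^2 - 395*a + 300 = (a - 5)*(a^4 - 7*a^3 - a^2 + 67*a - 60) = (a - 5)*(a - 4)*(a^3 - 3*a^2 - 13*a + 15) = (a - 5)*(a - 4)*(a + 3)*(a^2 - 6*a + 5) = (a - 5)*(a - 4)*(a - 1)*(a + 3)*(a - 5)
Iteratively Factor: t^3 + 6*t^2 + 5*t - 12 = (t + 4)*(t^2 + 2*t - 3) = (t - 1)*(t + 4)*(t + 3)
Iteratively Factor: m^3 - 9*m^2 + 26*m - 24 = (m - 2)*(m^2 - 7*m + 12) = (m - 3)*(m - 2)*(m - 4)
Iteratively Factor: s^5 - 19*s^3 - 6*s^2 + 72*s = (s + 3)*(s^4 - 3*s^3 - 10*s^2 + 24*s) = (s - 2)*(s + 3)*(s^3 - s^2 - 12*s) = (s - 4)*(s - 2)*(s + 3)*(s^2 + 3*s) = (s - 4)*(s - 2)*(s + 3)^2*(s)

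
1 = 1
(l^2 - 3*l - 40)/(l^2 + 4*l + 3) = (l^2 - 3*l - 40)/(l^2 + 4*l + 3)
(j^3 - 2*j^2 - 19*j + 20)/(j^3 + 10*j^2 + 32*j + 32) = (j^2 - 6*j + 5)/(j^2 + 6*j + 8)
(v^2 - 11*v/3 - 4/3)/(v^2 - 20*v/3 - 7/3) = (v - 4)/(v - 7)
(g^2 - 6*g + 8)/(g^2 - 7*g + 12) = (g - 2)/(g - 3)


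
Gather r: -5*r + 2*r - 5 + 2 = -3*r - 3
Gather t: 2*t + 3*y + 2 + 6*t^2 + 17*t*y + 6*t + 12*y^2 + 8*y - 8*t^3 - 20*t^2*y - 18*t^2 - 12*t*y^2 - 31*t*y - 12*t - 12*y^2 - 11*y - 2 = -8*t^3 + t^2*(-20*y - 12) + t*(-12*y^2 - 14*y - 4)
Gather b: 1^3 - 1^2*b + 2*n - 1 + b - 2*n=0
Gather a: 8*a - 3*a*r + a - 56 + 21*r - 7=a*(9 - 3*r) + 21*r - 63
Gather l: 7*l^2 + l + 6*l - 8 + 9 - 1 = 7*l^2 + 7*l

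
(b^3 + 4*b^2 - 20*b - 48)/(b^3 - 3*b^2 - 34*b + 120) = (b + 2)/(b - 5)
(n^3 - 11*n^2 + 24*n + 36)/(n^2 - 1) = (n^2 - 12*n + 36)/(n - 1)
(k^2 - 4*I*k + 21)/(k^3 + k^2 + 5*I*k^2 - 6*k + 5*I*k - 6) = (k - 7*I)/(k^2 + k*(1 + 2*I) + 2*I)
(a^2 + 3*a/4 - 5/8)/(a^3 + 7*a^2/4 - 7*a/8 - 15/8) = (2*a - 1)/(2*a^2 + a - 3)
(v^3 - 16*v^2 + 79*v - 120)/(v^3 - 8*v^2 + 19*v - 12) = (v^2 - 13*v + 40)/(v^2 - 5*v + 4)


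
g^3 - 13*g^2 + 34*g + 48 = (g - 8)*(g - 6)*(g + 1)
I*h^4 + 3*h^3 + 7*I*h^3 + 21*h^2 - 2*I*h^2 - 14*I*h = h*(h + 7)*(h - 2*I)*(I*h + 1)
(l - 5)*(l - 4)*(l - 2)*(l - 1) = l^4 - 12*l^3 + 49*l^2 - 78*l + 40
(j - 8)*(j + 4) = j^2 - 4*j - 32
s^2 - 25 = (s - 5)*(s + 5)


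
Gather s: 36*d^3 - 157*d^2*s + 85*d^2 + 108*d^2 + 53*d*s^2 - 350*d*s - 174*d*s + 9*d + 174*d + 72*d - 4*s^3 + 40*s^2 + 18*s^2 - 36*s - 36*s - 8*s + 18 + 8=36*d^3 + 193*d^2 + 255*d - 4*s^3 + s^2*(53*d + 58) + s*(-157*d^2 - 524*d - 80) + 26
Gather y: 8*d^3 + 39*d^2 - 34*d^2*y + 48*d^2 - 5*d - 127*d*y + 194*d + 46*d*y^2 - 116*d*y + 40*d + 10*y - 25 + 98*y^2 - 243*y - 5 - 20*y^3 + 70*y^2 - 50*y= 8*d^3 + 87*d^2 + 229*d - 20*y^3 + y^2*(46*d + 168) + y*(-34*d^2 - 243*d - 283) - 30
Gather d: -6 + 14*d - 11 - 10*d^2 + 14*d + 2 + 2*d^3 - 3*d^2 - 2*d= 2*d^3 - 13*d^2 + 26*d - 15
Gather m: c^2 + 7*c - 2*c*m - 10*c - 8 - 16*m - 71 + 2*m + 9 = c^2 - 3*c + m*(-2*c - 14) - 70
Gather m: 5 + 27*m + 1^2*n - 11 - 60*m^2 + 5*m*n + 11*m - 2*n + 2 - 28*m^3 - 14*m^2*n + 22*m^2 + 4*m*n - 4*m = -28*m^3 + m^2*(-14*n - 38) + m*(9*n + 34) - n - 4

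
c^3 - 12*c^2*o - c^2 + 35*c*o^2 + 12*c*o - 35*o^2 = (c - 1)*(c - 7*o)*(c - 5*o)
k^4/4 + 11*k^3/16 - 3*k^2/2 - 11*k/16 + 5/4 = (k/4 + 1)*(k - 5/4)*(k - 1)*(k + 1)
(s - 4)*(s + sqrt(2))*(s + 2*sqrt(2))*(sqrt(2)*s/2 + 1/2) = sqrt(2)*s^4/2 - 2*sqrt(2)*s^3 + 7*s^3/2 - 14*s^2 + 7*sqrt(2)*s^2/2 - 14*sqrt(2)*s + 2*s - 8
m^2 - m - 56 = (m - 8)*(m + 7)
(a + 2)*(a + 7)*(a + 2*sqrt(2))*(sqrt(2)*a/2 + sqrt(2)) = sqrt(2)*a^4/2 + 2*a^3 + 11*sqrt(2)*a^3/2 + 22*a^2 + 16*sqrt(2)*a^2 + 14*sqrt(2)*a + 64*a + 56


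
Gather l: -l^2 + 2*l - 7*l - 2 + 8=-l^2 - 5*l + 6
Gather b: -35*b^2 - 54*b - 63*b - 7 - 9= -35*b^2 - 117*b - 16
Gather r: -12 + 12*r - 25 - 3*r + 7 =9*r - 30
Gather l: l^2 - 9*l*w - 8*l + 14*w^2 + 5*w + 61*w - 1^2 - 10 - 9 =l^2 + l*(-9*w - 8) + 14*w^2 + 66*w - 20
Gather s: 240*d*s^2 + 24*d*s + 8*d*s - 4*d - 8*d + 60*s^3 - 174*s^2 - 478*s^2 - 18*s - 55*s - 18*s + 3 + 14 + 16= -12*d + 60*s^3 + s^2*(240*d - 652) + s*(32*d - 91) + 33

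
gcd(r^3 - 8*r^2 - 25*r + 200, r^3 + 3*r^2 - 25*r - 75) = r^2 - 25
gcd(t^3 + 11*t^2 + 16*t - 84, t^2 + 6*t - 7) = t + 7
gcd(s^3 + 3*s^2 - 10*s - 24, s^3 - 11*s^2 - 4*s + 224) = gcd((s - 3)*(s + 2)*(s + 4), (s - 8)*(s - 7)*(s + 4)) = s + 4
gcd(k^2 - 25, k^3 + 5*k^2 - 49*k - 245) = k + 5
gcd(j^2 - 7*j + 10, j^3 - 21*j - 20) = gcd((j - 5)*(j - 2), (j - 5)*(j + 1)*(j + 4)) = j - 5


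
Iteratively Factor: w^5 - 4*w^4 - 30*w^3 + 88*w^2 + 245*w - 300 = (w + 3)*(w^4 - 7*w^3 - 9*w^2 + 115*w - 100) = (w - 5)*(w + 3)*(w^3 - 2*w^2 - 19*w + 20) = (w - 5)^2*(w + 3)*(w^2 + 3*w - 4) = (w - 5)^2*(w + 3)*(w + 4)*(w - 1)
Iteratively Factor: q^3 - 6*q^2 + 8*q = (q)*(q^2 - 6*q + 8) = q*(q - 4)*(q - 2)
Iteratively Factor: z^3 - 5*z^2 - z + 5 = (z - 1)*(z^2 - 4*z - 5) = (z - 5)*(z - 1)*(z + 1)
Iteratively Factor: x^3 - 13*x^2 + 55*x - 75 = (x - 3)*(x^2 - 10*x + 25) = (x - 5)*(x - 3)*(x - 5)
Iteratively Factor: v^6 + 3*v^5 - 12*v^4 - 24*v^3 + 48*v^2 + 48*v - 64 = (v + 2)*(v^5 + v^4 - 14*v^3 + 4*v^2 + 40*v - 32) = (v + 2)*(v + 4)*(v^4 - 3*v^3 - 2*v^2 + 12*v - 8) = (v - 2)*(v + 2)*(v + 4)*(v^3 - v^2 - 4*v + 4) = (v - 2)^2*(v + 2)*(v + 4)*(v^2 + v - 2) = (v - 2)^2*(v - 1)*(v + 2)*(v + 4)*(v + 2)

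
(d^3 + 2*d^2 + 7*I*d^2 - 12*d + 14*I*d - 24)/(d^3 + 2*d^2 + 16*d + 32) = (d + 3*I)/(d - 4*I)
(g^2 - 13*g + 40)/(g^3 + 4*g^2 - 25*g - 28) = (g^2 - 13*g + 40)/(g^3 + 4*g^2 - 25*g - 28)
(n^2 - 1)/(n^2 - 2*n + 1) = (n + 1)/(n - 1)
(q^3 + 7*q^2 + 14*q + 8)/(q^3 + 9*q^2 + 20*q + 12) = (q + 4)/(q + 6)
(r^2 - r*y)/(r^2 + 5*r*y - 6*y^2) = r/(r + 6*y)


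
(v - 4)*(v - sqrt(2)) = v^2 - 4*v - sqrt(2)*v + 4*sqrt(2)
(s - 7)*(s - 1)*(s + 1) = s^3 - 7*s^2 - s + 7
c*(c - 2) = c^2 - 2*c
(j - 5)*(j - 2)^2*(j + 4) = j^4 - 5*j^3 - 12*j^2 + 76*j - 80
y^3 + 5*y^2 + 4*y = y*(y + 1)*(y + 4)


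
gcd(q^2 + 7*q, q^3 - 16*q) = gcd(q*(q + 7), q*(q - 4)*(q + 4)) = q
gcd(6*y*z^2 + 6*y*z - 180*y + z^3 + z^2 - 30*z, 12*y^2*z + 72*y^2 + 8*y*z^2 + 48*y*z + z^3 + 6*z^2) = 6*y*z + 36*y + z^2 + 6*z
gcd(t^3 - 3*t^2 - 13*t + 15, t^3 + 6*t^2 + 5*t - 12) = t^2 + 2*t - 3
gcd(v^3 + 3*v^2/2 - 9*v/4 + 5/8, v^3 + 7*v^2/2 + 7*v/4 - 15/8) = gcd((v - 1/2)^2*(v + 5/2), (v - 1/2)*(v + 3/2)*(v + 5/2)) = v^2 + 2*v - 5/4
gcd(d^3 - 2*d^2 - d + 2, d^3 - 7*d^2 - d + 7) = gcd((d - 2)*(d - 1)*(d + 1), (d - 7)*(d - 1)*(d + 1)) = d^2 - 1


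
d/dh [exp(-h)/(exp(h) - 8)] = 2*(4 - exp(h))*exp(-h)/(exp(2*h) - 16*exp(h) + 64)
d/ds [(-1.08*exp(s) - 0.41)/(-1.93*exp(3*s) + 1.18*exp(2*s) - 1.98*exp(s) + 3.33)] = (-4.1688*exp(3*s) - 1.0995*exp(2*s) + 0.9676*exp(s) - 4.4082)*exp(s)/(3.7249*exp(6*s) - 4.5548*exp(5*s) + 9.0352*exp(4*s) - 17.5266*exp(3*s) + 11.7792*exp(2*s) - 13.1868*exp(s) + 11.0889)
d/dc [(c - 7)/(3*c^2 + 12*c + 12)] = (16 - c)/(3*(c^3 + 6*c^2 + 12*c + 8))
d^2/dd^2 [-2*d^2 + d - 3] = -4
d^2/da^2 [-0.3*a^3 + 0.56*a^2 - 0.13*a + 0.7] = 1.12 - 1.8*a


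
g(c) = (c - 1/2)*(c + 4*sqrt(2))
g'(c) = 2*c - 1/2 + 4*sqrt(2)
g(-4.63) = -5.27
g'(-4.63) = -4.10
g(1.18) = 4.65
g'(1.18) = 7.52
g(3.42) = 26.50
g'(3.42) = 12.00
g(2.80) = 19.45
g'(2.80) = 10.76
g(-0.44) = -4.90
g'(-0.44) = 4.28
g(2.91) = 20.65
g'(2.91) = 10.98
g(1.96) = 11.12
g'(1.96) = 9.08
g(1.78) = 9.52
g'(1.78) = 8.72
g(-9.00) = 31.76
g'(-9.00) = -12.84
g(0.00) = -2.83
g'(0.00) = 5.16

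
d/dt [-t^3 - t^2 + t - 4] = -3*t^2 - 2*t + 1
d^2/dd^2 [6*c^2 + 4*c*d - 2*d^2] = -4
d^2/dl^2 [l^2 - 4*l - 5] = 2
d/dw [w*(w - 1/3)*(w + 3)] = 3*w^2 + 16*w/3 - 1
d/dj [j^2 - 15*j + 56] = 2*j - 15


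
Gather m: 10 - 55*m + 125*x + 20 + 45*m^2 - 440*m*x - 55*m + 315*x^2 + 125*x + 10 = 45*m^2 + m*(-440*x - 110) + 315*x^2 + 250*x + 40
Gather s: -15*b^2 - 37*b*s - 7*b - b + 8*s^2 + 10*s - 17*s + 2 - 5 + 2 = -15*b^2 - 8*b + 8*s^2 + s*(-37*b - 7) - 1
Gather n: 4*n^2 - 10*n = 4*n^2 - 10*n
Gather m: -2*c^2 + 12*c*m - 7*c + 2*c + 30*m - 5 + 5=-2*c^2 - 5*c + m*(12*c + 30)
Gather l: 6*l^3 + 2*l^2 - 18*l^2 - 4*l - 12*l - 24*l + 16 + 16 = 6*l^3 - 16*l^2 - 40*l + 32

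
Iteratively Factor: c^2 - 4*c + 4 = (c - 2)*(c - 2)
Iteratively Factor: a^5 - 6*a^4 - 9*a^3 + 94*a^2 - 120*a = (a + 4)*(a^4 - 10*a^3 + 31*a^2 - 30*a) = (a - 3)*(a + 4)*(a^3 - 7*a^2 + 10*a) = (a - 3)*(a - 2)*(a + 4)*(a^2 - 5*a) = (a - 5)*(a - 3)*(a - 2)*(a + 4)*(a)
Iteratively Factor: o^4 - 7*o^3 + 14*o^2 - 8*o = (o)*(o^3 - 7*o^2 + 14*o - 8) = o*(o - 1)*(o^2 - 6*o + 8) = o*(o - 4)*(o - 1)*(o - 2)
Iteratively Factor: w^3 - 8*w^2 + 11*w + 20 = (w - 5)*(w^2 - 3*w - 4) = (w - 5)*(w + 1)*(w - 4)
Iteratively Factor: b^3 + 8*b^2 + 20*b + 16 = (b + 4)*(b^2 + 4*b + 4) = (b + 2)*(b + 4)*(b + 2)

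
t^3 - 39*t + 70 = (t - 5)*(t - 2)*(t + 7)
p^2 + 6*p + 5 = (p + 1)*(p + 5)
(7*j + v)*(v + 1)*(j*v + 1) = 7*j^2*v^2 + 7*j^2*v + j*v^3 + j*v^2 + 7*j*v + 7*j + v^2 + v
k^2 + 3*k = k*(k + 3)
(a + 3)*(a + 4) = a^2 + 7*a + 12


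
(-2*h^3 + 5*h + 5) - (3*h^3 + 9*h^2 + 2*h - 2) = -5*h^3 - 9*h^2 + 3*h + 7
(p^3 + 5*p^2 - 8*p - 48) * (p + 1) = p^4 + 6*p^3 - 3*p^2 - 56*p - 48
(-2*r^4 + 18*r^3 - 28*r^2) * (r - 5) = -2*r^5 + 28*r^4 - 118*r^3 + 140*r^2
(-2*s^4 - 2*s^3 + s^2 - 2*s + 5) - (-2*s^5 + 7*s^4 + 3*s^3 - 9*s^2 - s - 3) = 2*s^5 - 9*s^4 - 5*s^3 + 10*s^2 - s + 8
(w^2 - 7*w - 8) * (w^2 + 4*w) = w^4 - 3*w^3 - 36*w^2 - 32*w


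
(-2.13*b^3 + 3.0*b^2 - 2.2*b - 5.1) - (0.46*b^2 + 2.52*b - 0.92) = -2.13*b^3 + 2.54*b^2 - 4.72*b - 4.18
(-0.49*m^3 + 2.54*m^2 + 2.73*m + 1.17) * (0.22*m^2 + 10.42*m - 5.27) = -0.1078*m^5 - 4.547*m^4 + 29.6497*m^3 + 15.3182*m^2 - 2.1957*m - 6.1659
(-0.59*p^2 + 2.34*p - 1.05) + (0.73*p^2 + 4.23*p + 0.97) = 0.14*p^2 + 6.57*p - 0.0800000000000001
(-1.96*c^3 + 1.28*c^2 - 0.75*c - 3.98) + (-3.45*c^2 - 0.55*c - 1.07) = -1.96*c^3 - 2.17*c^2 - 1.3*c - 5.05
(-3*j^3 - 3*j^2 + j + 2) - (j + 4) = -3*j^3 - 3*j^2 - 2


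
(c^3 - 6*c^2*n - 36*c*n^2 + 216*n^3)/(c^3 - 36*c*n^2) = (c - 6*n)/c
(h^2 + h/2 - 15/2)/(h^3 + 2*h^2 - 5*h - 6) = (h - 5/2)/(h^2 - h - 2)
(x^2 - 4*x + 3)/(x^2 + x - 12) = (x - 1)/(x + 4)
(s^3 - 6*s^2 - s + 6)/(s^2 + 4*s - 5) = (s^2 - 5*s - 6)/(s + 5)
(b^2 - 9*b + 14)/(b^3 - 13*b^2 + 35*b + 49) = (b - 2)/(b^2 - 6*b - 7)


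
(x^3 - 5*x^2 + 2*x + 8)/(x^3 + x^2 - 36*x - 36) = (x^2 - 6*x + 8)/(x^2 - 36)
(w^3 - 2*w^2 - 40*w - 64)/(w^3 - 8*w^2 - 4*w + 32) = (w + 4)/(w - 2)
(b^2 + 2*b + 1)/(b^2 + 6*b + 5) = (b + 1)/(b + 5)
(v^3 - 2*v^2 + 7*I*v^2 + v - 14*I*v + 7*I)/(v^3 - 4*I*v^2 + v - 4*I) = (v^3 + v^2*(-2 + 7*I) + v*(1 - 14*I) + 7*I)/(v^3 - 4*I*v^2 + v - 4*I)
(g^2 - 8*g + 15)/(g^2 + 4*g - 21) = (g - 5)/(g + 7)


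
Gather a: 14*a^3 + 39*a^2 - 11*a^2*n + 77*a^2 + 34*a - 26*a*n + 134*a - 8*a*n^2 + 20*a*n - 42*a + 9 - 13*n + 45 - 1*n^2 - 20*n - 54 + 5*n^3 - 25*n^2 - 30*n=14*a^3 + a^2*(116 - 11*n) + a*(-8*n^2 - 6*n + 126) + 5*n^3 - 26*n^2 - 63*n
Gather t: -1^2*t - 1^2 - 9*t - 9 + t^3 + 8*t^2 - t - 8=t^3 + 8*t^2 - 11*t - 18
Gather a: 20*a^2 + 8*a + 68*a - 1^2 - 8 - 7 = 20*a^2 + 76*a - 16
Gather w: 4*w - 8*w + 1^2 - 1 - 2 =-4*w - 2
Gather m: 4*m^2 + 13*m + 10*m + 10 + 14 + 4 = 4*m^2 + 23*m + 28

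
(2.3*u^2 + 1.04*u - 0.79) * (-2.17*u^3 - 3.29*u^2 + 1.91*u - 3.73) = -4.991*u^5 - 9.8238*u^4 + 2.6857*u^3 - 3.9935*u^2 - 5.3881*u + 2.9467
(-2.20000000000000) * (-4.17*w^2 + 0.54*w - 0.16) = 9.174*w^2 - 1.188*w + 0.352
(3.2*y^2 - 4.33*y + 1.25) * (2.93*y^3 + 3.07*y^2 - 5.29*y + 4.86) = 9.376*y^5 - 2.8629*y^4 - 26.5586*y^3 + 42.2952*y^2 - 27.6563*y + 6.075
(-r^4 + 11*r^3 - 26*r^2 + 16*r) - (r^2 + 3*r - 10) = -r^4 + 11*r^3 - 27*r^2 + 13*r + 10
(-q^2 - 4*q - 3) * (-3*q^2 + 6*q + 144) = 3*q^4 + 6*q^3 - 159*q^2 - 594*q - 432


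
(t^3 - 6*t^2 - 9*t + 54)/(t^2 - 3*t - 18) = t - 3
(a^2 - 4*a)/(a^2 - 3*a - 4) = a/(a + 1)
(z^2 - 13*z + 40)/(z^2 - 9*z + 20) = (z - 8)/(z - 4)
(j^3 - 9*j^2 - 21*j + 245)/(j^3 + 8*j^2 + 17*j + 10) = (j^2 - 14*j + 49)/(j^2 + 3*j + 2)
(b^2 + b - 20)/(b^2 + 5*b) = (b - 4)/b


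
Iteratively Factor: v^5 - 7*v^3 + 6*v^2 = (v)*(v^4 - 7*v^2 + 6*v) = v*(v + 3)*(v^3 - 3*v^2 + 2*v) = v^2*(v + 3)*(v^2 - 3*v + 2) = v^2*(v - 2)*(v + 3)*(v - 1)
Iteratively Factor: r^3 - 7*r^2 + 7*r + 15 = (r - 3)*(r^2 - 4*r - 5) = (r - 3)*(r + 1)*(r - 5)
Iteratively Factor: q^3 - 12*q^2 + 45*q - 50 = (q - 5)*(q^2 - 7*q + 10) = (q - 5)^2*(q - 2)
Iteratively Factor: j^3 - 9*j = (j)*(j^2 - 9) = j*(j - 3)*(j + 3)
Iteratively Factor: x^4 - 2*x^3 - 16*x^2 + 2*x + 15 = (x - 5)*(x^3 + 3*x^2 - x - 3) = (x - 5)*(x - 1)*(x^2 + 4*x + 3) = (x - 5)*(x - 1)*(x + 3)*(x + 1)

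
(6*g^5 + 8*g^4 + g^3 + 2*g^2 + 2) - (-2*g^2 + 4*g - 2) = 6*g^5 + 8*g^4 + g^3 + 4*g^2 - 4*g + 4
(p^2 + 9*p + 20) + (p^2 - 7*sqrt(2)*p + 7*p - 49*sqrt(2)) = 2*p^2 - 7*sqrt(2)*p + 16*p - 49*sqrt(2) + 20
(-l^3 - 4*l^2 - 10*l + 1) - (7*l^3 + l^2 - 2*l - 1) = -8*l^3 - 5*l^2 - 8*l + 2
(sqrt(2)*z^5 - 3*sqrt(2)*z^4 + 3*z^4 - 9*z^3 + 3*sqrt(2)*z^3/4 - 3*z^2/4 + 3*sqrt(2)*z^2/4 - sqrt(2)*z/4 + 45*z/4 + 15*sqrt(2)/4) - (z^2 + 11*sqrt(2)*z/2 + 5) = sqrt(2)*z^5 - 3*sqrt(2)*z^4 + 3*z^4 - 9*z^3 + 3*sqrt(2)*z^3/4 - 7*z^2/4 + 3*sqrt(2)*z^2/4 - 23*sqrt(2)*z/4 + 45*z/4 - 5 + 15*sqrt(2)/4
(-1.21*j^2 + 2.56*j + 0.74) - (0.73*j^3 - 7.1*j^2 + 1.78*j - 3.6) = -0.73*j^3 + 5.89*j^2 + 0.78*j + 4.34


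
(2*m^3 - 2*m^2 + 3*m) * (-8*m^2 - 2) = -16*m^5 + 16*m^4 - 28*m^3 + 4*m^2 - 6*m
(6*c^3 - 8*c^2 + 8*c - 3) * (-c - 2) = -6*c^4 - 4*c^3 + 8*c^2 - 13*c + 6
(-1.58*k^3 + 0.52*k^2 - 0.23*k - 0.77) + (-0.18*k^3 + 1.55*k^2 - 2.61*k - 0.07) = -1.76*k^3 + 2.07*k^2 - 2.84*k - 0.84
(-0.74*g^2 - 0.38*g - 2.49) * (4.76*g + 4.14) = -3.5224*g^3 - 4.8724*g^2 - 13.4256*g - 10.3086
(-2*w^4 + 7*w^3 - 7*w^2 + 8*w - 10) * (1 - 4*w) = 8*w^5 - 30*w^4 + 35*w^3 - 39*w^2 + 48*w - 10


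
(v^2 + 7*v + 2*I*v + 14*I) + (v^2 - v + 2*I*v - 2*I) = 2*v^2 + 6*v + 4*I*v + 12*I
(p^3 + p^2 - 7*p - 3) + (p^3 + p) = 2*p^3 + p^2 - 6*p - 3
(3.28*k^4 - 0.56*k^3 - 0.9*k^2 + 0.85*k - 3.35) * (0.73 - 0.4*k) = -1.312*k^5 + 2.6184*k^4 - 0.0488*k^3 - 0.997*k^2 + 1.9605*k - 2.4455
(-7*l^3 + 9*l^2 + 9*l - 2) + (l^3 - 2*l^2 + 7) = -6*l^3 + 7*l^2 + 9*l + 5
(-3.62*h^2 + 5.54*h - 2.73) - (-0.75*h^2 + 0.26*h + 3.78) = -2.87*h^2 + 5.28*h - 6.51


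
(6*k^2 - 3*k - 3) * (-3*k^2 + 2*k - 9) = -18*k^4 + 21*k^3 - 51*k^2 + 21*k + 27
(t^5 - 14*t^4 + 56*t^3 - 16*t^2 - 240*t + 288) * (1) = t^5 - 14*t^4 + 56*t^3 - 16*t^2 - 240*t + 288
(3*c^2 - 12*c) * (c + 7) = 3*c^3 + 9*c^2 - 84*c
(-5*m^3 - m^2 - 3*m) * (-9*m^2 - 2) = 45*m^5 + 9*m^4 + 37*m^3 + 2*m^2 + 6*m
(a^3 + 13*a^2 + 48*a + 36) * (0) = 0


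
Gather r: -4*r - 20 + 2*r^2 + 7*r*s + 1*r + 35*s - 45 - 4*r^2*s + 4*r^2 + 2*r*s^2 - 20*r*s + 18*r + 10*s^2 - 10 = r^2*(6 - 4*s) + r*(2*s^2 - 13*s + 15) + 10*s^2 + 35*s - 75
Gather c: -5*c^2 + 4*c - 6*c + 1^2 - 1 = -5*c^2 - 2*c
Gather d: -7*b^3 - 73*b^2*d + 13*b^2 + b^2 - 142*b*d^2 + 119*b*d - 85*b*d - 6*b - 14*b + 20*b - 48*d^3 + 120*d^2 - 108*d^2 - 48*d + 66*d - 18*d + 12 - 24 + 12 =-7*b^3 + 14*b^2 - 48*d^3 + d^2*(12 - 142*b) + d*(-73*b^2 + 34*b)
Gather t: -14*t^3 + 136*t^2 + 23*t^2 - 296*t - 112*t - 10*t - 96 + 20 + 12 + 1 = -14*t^3 + 159*t^2 - 418*t - 63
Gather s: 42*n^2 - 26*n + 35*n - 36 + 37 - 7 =42*n^2 + 9*n - 6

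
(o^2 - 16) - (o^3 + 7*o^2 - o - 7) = -o^3 - 6*o^2 + o - 9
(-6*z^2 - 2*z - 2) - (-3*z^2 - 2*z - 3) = 1 - 3*z^2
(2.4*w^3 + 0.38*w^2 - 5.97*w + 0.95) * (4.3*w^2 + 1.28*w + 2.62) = 10.32*w^5 + 4.706*w^4 - 18.8966*w^3 - 2.561*w^2 - 14.4254*w + 2.489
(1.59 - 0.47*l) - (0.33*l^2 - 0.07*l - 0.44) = -0.33*l^2 - 0.4*l + 2.03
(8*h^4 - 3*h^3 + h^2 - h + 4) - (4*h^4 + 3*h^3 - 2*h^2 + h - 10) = 4*h^4 - 6*h^3 + 3*h^2 - 2*h + 14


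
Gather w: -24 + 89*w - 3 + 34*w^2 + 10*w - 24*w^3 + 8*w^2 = -24*w^3 + 42*w^2 + 99*w - 27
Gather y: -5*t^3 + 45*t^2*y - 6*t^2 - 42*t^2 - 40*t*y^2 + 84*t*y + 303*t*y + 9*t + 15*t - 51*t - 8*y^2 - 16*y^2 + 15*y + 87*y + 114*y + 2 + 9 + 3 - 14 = -5*t^3 - 48*t^2 - 27*t + y^2*(-40*t - 24) + y*(45*t^2 + 387*t + 216)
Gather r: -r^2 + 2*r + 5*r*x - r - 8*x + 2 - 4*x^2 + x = -r^2 + r*(5*x + 1) - 4*x^2 - 7*x + 2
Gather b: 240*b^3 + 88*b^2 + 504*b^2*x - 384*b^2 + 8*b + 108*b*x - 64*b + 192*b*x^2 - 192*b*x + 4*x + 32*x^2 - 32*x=240*b^3 + b^2*(504*x - 296) + b*(192*x^2 - 84*x - 56) + 32*x^2 - 28*x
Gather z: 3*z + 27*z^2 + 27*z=27*z^2 + 30*z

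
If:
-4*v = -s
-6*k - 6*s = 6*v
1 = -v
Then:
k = 5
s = -4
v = -1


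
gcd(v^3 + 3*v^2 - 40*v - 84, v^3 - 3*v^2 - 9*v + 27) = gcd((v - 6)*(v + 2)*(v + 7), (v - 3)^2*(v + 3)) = 1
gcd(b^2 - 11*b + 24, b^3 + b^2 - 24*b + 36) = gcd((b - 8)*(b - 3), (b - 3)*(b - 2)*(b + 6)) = b - 3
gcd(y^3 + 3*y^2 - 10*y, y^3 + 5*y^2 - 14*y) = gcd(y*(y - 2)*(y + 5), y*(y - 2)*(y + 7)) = y^2 - 2*y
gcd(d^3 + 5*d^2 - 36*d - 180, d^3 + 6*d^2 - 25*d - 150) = d^2 + 11*d + 30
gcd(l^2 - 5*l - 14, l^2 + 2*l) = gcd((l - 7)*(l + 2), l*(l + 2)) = l + 2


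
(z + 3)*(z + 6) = z^2 + 9*z + 18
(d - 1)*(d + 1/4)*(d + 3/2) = d^3 + 3*d^2/4 - 11*d/8 - 3/8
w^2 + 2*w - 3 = (w - 1)*(w + 3)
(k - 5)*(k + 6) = k^2 + k - 30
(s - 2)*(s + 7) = s^2 + 5*s - 14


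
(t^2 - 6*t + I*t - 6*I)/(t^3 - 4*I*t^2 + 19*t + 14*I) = (t - 6)/(t^2 - 5*I*t + 14)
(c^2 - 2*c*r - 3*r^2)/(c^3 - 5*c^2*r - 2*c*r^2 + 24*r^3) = (-c - r)/(-c^2 + 2*c*r + 8*r^2)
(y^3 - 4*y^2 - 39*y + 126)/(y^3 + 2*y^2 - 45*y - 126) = (y - 3)/(y + 3)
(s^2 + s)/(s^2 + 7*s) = (s + 1)/(s + 7)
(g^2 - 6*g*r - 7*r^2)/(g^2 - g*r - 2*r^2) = (-g + 7*r)/(-g + 2*r)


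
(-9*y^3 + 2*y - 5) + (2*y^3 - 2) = -7*y^3 + 2*y - 7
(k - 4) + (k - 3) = 2*k - 7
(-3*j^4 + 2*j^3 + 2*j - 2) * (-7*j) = 21*j^5 - 14*j^4 - 14*j^2 + 14*j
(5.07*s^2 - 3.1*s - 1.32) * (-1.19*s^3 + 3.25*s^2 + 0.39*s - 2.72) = -6.0333*s^5 + 20.1665*s^4 - 6.5269*s^3 - 19.2894*s^2 + 7.9172*s + 3.5904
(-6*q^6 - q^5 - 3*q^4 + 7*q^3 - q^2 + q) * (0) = 0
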